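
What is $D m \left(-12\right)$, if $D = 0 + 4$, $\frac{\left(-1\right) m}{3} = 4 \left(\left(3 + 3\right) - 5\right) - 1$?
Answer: $432$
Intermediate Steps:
$m = -9$ ($m = - 3 \left(4 \left(\left(3 + 3\right) - 5\right) - 1\right) = - 3 \left(4 \left(6 - 5\right) - 1\right) = - 3 \left(4 \cdot 1 - 1\right) = - 3 \left(4 - 1\right) = \left(-3\right) 3 = -9$)
$D = 4$
$D m \left(-12\right) = 4 \left(-9\right) \left(-12\right) = \left(-36\right) \left(-12\right) = 432$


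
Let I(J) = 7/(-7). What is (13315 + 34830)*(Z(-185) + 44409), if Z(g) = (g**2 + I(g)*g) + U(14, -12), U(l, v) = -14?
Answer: 3794066725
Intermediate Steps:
I(J) = -1 (I(J) = 7*(-1/7) = -1)
Z(g) = -14 + g**2 - g (Z(g) = (g**2 - g) - 14 = -14 + g**2 - g)
(13315 + 34830)*(Z(-185) + 44409) = (13315 + 34830)*((-14 + (-185)**2 - 1*(-185)) + 44409) = 48145*((-14 + 34225 + 185) + 44409) = 48145*(34396 + 44409) = 48145*78805 = 3794066725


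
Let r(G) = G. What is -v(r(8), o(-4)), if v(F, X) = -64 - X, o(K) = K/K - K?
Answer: 69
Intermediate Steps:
o(K) = 1 - K
-v(r(8), o(-4)) = -(-64 - (1 - 1*(-4))) = -(-64 - (1 + 4)) = -(-64 - 1*5) = -(-64 - 5) = -1*(-69) = 69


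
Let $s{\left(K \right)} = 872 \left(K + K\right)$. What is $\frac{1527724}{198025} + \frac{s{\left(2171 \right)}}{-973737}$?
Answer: $\frac{737834376988}{192824269425} \approx 3.8265$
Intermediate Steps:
$s{\left(K \right)} = 1744 K$ ($s{\left(K \right)} = 872 \cdot 2 K = 1744 K$)
$\frac{1527724}{198025} + \frac{s{\left(2171 \right)}}{-973737} = \frac{1527724}{198025} + \frac{1744 \cdot 2171}{-973737} = 1527724 \cdot \frac{1}{198025} + 3786224 \left(- \frac{1}{973737}\right) = \frac{1527724}{198025} - \frac{3786224}{973737} = \frac{737834376988}{192824269425}$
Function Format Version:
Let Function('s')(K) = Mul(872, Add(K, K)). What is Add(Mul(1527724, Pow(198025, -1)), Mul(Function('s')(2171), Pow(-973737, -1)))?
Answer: Rational(737834376988, 192824269425) ≈ 3.8265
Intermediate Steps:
Function('s')(K) = Mul(1744, K) (Function('s')(K) = Mul(872, Mul(2, K)) = Mul(1744, K))
Add(Mul(1527724, Pow(198025, -1)), Mul(Function('s')(2171), Pow(-973737, -1))) = Add(Mul(1527724, Pow(198025, -1)), Mul(Mul(1744, 2171), Pow(-973737, -1))) = Add(Mul(1527724, Rational(1, 198025)), Mul(3786224, Rational(-1, 973737))) = Add(Rational(1527724, 198025), Rational(-3786224, 973737)) = Rational(737834376988, 192824269425)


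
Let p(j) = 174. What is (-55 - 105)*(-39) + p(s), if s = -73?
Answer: 6414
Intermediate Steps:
(-55 - 105)*(-39) + p(s) = (-55 - 105)*(-39) + 174 = -160*(-39) + 174 = 6240 + 174 = 6414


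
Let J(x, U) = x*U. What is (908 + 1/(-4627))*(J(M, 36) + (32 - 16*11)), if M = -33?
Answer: -5596151580/4627 ≈ -1.2095e+6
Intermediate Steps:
J(x, U) = U*x
(908 + 1/(-4627))*(J(M, 36) + (32 - 16*11)) = (908 + 1/(-4627))*(36*(-33) + (32 - 16*11)) = (908 - 1/4627)*(-1188 + (32 - 176)) = 4201315*(-1188 - 144)/4627 = (4201315/4627)*(-1332) = -5596151580/4627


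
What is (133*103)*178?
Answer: 2438422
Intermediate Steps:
(133*103)*178 = 13699*178 = 2438422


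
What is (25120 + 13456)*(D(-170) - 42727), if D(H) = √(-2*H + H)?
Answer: -1648236752 + 38576*√170 ≈ -1.6477e+9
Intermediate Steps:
D(H) = √(-H)
(25120 + 13456)*(D(-170) - 42727) = (25120 + 13456)*(√(-1*(-170)) - 42727) = 38576*(√170 - 42727) = 38576*(-42727 + √170) = -1648236752 + 38576*√170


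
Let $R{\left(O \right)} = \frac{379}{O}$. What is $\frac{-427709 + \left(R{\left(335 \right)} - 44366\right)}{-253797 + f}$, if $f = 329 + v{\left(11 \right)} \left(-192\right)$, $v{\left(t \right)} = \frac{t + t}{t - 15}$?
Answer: $\frac{79072373}{42279010} \approx 1.8703$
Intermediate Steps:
$v{\left(t \right)} = \frac{2 t}{-15 + t}$
$f = 1385$ ($f = 329 + 2 \cdot 11 \frac{1}{-15 + 11} \left(-192\right) = 329 + 2 \cdot 11 \frac{1}{-4} \left(-192\right) = 329 + 2 \cdot 11 \left(- \frac{1}{4}\right) \left(-192\right) = 329 - -1056 = 329 + 1056 = 1385$)
$\frac{-427709 + \left(R{\left(335 \right)} - 44366\right)}{-253797 + f} = \frac{-427709 - \left(44366 - \frac{379}{335}\right)}{-253797 + 1385} = \frac{-427709 + \left(379 \cdot \frac{1}{335} - 44366\right)}{-252412} = \left(-427709 + \left(\frac{379}{335} - 44366\right)\right) \left(- \frac{1}{252412}\right) = \left(-427709 - \frac{14862231}{335}\right) \left(- \frac{1}{252412}\right) = \left(- \frac{158144746}{335}\right) \left(- \frac{1}{252412}\right) = \frac{79072373}{42279010}$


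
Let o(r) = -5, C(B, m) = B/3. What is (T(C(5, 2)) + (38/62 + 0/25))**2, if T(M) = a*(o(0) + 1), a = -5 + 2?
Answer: 152881/961 ≈ 159.09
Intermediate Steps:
C(B, m) = B/3 (C(B, m) = B*(1/3) = B/3)
a = -3
T(M) = 12 (T(M) = -3*(-5 + 1) = -3*(-4) = 12)
(T(C(5, 2)) + (38/62 + 0/25))**2 = (12 + (38/62 + 0/25))**2 = (12 + (38*(1/62) + 0*(1/25)))**2 = (12 + (19/31 + 0))**2 = (12 + 19/31)**2 = (391/31)**2 = 152881/961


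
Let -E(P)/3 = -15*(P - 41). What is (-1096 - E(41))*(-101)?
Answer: 110696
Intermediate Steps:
E(P) = -1845 + 45*P (E(P) = -(-45)*(P - 41) = -(-45)*(-41 + P) = -3*(615 - 15*P) = -1845 + 45*P)
(-1096 - E(41))*(-101) = (-1096 - (-1845 + 45*41))*(-101) = (-1096 - (-1845 + 1845))*(-101) = (-1096 - 1*0)*(-101) = (-1096 + 0)*(-101) = -1096*(-101) = 110696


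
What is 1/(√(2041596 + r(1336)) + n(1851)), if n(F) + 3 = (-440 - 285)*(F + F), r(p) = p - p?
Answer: -298217/800400184957 - 2*√56711/2401200554871 ≈ -3.7278e-7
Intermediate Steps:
r(p) = 0
n(F) = -3 - 1450*F (n(F) = -3 + (-440 - 285)*(F + F) = -3 - 1450*F)
1/(√(2041596 + r(1336)) + n(1851)) = 1/(√(2041596 + 0) + (-3 - 1450*1851)) = 1/(√2041596 + (-3 - 2683950)) = 1/(6*√56711 - 2683953) = 1/(-2683953 + 6*√56711)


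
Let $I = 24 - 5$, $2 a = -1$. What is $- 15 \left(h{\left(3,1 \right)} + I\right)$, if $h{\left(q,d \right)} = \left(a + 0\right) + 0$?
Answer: $- \frac{555}{2} \approx -277.5$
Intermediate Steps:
$a = - \frac{1}{2}$ ($a = \frac{1}{2} \left(-1\right) = - \frac{1}{2} \approx -0.5$)
$I = 19$
$h{\left(q,d \right)} = - \frac{1}{2}$ ($h{\left(q,d \right)} = \left(- \frac{1}{2} + 0\right) + 0 = - \frac{1}{2} + 0 = - \frac{1}{2}$)
$- 15 \left(h{\left(3,1 \right)} + I\right) = - 15 \left(- \frac{1}{2} + 19\right) = \left(-15\right) \frac{37}{2} = - \frac{555}{2}$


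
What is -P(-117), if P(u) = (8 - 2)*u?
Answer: 702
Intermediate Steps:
P(u) = 6*u
-P(-117) = -6*(-117) = -1*(-702) = 702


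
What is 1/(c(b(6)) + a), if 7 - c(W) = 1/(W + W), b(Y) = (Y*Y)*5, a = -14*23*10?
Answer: -360/1156681 ≈ -0.00031124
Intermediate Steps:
a = -3220 (a = -322*10 = -3220)
b(Y) = 5*Y**2 (b(Y) = Y**2*5 = 5*Y**2)
c(W) = 7 - 1/(2*W) (c(W) = 7 - 1/(W + W) = 7 - 1/(2*W))
1/(c(b(6)) + a) = 1/((7 - 1/(2*(5*6**2))) - 3220) = 1/((7 - 1/(2*(5*36))) - 3220) = 1/((7 - 1/2/180) - 3220) = 1/((7 - 1/2*1/180) - 3220) = 1/((7 - 1/360) - 3220) = 1/(2519/360 - 3220) = 1/(-1156681/360) = -360/1156681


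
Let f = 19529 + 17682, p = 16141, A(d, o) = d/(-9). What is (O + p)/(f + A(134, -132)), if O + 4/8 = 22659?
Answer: 698391/669530 ≈ 1.0431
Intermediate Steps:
O = 45317/2 (O = -½ + 22659 = 45317/2 ≈ 22659.)
A(d, o) = -d/9 (A(d, o) = d*(-⅑) = -d/9)
f = 37211
(O + p)/(f + A(134, -132)) = (45317/2 + 16141)/(37211 - ⅑*134) = 77599/(2*(37211 - 134/9)) = 77599/(2*(334765/9)) = (77599/2)*(9/334765) = 698391/669530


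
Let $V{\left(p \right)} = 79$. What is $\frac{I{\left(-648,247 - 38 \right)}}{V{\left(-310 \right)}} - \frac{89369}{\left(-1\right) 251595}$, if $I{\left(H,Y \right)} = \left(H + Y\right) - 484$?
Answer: $- \frac{225162034}{19876005} \approx -11.328$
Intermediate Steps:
$I{\left(H,Y \right)} = -484 + H + Y$
$\frac{I{\left(-648,247 - 38 \right)}}{V{\left(-310 \right)}} - \frac{89369}{\left(-1\right) 251595} = \frac{-484 - 648 + \left(247 - 38\right)}{79} - \frac{89369}{\left(-1\right) 251595} = \left(-484 - 648 + \left(247 - 38\right)\right) \frac{1}{79} - \frac{89369}{-251595} = \left(-484 - 648 + 209\right) \frac{1}{79} - - \frac{89369}{251595} = \left(-923\right) \frac{1}{79} + \frac{89369}{251595} = - \frac{923}{79} + \frac{89369}{251595} = - \frac{225162034}{19876005}$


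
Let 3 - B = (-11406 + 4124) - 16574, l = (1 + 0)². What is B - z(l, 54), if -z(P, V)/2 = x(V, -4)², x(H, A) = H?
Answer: 29691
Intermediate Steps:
l = 1 (l = 1² = 1)
z(P, V) = -2*V²
B = 23859 (B = 3 - ((-11406 + 4124) - 16574) = 3 - (-7282 - 16574) = 3 - 1*(-23856) = 3 + 23856 = 23859)
B - z(l, 54) = 23859 - (-2)*54² = 23859 - (-2)*2916 = 23859 - 1*(-5832) = 23859 + 5832 = 29691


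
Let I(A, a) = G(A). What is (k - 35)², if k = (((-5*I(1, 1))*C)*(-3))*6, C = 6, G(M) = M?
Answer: 255025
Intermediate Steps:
I(A, a) = A
k = 540 (k = ((-5*1*6)*(-3))*6 = (-5*6*(-3))*6 = -30*(-3)*6 = 90*6 = 540)
(k - 35)² = (540 - 35)² = 505² = 255025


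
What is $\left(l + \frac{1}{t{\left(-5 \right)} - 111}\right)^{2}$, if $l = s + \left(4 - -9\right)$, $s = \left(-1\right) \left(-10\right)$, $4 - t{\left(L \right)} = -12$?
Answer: $\frac{4769856}{9025} \approx 528.52$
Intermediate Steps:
$t{\left(L \right)} = 16$ ($t{\left(L \right)} = 4 - -12 = 4 + 12 = 16$)
$s = 10$
$l = 23$ ($l = 10 + \left(4 - -9\right) = 10 + \left(4 + \left(-1 + 10\right)\right) = 10 + \left(4 + 9\right) = 10 + 13 = 23$)
$\left(l + \frac{1}{t{\left(-5 \right)} - 111}\right)^{2} = \left(23 + \frac{1}{16 - 111}\right)^{2} = \left(23 + \frac{1}{-95}\right)^{2} = \left(23 - \frac{1}{95}\right)^{2} = \left(\frac{2184}{95}\right)^{2} = \frac{4769856}{9025}$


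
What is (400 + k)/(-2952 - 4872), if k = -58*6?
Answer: -13/1956 ≈ -0.0066462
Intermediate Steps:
k = -348
(400 + k)/(-2952 - 4872) = (400 - 348)/(-2952 - 4872) = 52/(-7824) = 52*(-1/7824) = -13/1956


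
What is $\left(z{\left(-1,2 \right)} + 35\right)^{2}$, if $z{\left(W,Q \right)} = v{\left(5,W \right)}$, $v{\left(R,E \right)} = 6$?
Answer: $1681$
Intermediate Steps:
$z{\left(W,Q \right)} = 6$
$\left(z{\left(-1,2 \right)} + 35\right)^{2} = \left(6 + 35\right)^{2} = 41^{2} = 1681$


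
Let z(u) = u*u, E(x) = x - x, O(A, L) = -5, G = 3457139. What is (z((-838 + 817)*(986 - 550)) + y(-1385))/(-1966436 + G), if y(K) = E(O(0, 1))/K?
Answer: 27944112/496901 ≈ 56.237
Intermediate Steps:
E(x) = 0
z(u) = u**2
y(K) = 0 (y(K) = 0/K = 0)
(z((-838 + 817)*(986 - 550)) + y(-1385))/(-1966436 + G) = (((-838 + 817)*(986 - 550))**2 + 0)/(-1966436 + 3457139) = ((-21*436)**2 + 0)/1490703 = ((-9156)**2 + 0)*(1/1490703) = (83832336 + 0)*(1/1490703) = 83832336*(1/1490703) = 27944112/496901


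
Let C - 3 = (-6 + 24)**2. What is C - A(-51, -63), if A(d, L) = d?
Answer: 378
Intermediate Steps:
C = 327 (C = 3 + (-6 + 24)**2 = 3 + 18**2 = 3 + 324 = 327)
C - A(-51, -63) = 327 - 1*(-51) = 327 + 51 = 378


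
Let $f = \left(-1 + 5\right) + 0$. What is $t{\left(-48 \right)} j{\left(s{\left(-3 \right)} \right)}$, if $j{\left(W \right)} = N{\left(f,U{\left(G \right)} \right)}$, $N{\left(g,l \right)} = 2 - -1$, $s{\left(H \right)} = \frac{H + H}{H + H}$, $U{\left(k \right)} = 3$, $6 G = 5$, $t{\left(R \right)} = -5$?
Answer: $-15$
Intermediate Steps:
$G = \frac{5}{6}$ ($G = \frac{1}{6} \cdot 5 = \frac{5}{6} \approx 0.83333$)
$s{\left(H \right)} = 1$ ($s{\left(H \right)} = \frac{2 H}{2 H} = 2 H \frac{1}{2 H} = 1$)
$f = 4$ ($f = 4 + 0 = 4$)
$N{\left(g,l \right)} = 3$ ($N{\left(g,l \right)} = 2 + 1 = 3$)
$j{\left(W \right)} = 3$
$t{\left(-48 \right)} j{\left(s{\left(-3 \right)} \right)} = \left(-5\right) 3 = -15$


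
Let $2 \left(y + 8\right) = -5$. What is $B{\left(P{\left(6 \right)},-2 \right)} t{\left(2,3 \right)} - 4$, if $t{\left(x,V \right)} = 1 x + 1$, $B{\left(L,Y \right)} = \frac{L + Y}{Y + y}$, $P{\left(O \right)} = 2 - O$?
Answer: $- \frac{64}{25} \approx -2.56$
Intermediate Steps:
$y = - \frac{21}{2}$ ($y = -8 + \frac{1}{2} \left(-5\right) = -8 - \frac{5}{2} = - \frac{21}{2} \approx -10.5$)
$B{\left(L,Y \right)} = \frac{L + Y}{- \frac{21}{2} + Y}$ ($B{\left(L,Y \right)} = \frac{L + Y}{Y - \frac{21}{2}} = \frac{L + Y}{- \frac{21}{2} + Y}$)
$t{\left(x,V \right)} = 1 + x$ ($t{\left(x,V \right)} = x + 1 = 1 + x$)
$B{\left(P{\left(6 \right)},-2 \right)} t{\left(2,3 \right)} - 4 = \frac{2 \left(\left(2 - 6\right) - 2\right)}{-21 + 2 \left(-2\right)} \left(1 + 2\right) - 4 = \frac{2 \left(\left(2 - 6\right) - 2\right)}{-21 - 4} \cdot 3 - 4 = \frac{2 \left(-4 - 2\right)}{-25} \cdot 3 - 4 = 2 \left(- \frac{1}{25}\right) \left(-6\right) 3 - 4 = \frac{12}{25} \cdot 3 - 4 = \frac{36}{25} - 4 = - \frac{64}{25}$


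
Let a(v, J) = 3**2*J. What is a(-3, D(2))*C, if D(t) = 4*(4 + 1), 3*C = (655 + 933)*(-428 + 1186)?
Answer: 72222240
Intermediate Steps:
C = 1203704/3 (C = ((655 + 933)*(-428 + 1186))/3 = (1588*758)/3 = (1/3)*1203704 = 1203704/3 ≈ 4.0123e+5)
D(t) = 20 (D(t) = 4*5 = 20)
a(v, J) = 9*J
a(-3, D(2))*C = (9*20)*(1203704/3) = 180*(1203704/3) = 72222240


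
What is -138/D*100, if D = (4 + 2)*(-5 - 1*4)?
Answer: 2300/9 ≈ 255.56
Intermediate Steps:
D = -54 (D = 6*(-5 - 4) = 6*(-9) = -54)
-138/D*100 = -138/(-54)*100 = -138*(-1/54)*100 = (23/9)*100 = 2300/9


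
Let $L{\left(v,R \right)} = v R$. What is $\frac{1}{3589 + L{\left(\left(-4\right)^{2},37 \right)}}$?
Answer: $\frac{1}{4181} \approx 0.00023918$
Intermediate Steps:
$L{\left(v,R \right)} = R v$
$\frac{1}{3589 + L{\left(\left(-4\right)^{2},37 \right)}} = \frac{1}{3589 + 37 \left(-4\right)^{2}} = \frac{1}{3589 + 37 \cdot 16} = \frac{1}{3589 + 592} = \frac{1}{4181}$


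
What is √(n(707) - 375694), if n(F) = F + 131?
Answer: 2*I*√93714 ≈ 612.25*I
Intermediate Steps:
n(F) = 131 + F
√(n(707) - 375694) = √((131 + 707) - 375694) = √(838 - 375694) = √(-374856) = 2*I*√93714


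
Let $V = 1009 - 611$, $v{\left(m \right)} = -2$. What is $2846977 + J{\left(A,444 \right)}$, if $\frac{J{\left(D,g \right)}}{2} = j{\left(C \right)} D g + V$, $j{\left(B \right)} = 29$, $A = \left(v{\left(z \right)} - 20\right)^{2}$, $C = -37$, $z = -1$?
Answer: $15311741$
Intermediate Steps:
$A = 484$ ($A = \left(-2 - 20\right)^{2} = \left(-22\right)^{2} = 484$)
$V = 398$
$J{\left(D,g \right)} = 796 + 58 D g$ ($J{\left(D,g \right)} = 2 \left(29 D g + 398\right) = 2 \left(398 + 29 D g\right) = 796 + 58 D g$)
$2846977 + J{\left(A,444 \right)} = 2846977 + \left(796 + 58 \cdot 484 \cdot 444\right) = 2846977 + \left(796 + 12463968\right) = 2846977 + 12464764 = 15311741$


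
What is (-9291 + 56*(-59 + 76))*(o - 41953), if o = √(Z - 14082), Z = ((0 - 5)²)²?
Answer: 349846067 - 8339*I*√13457 ≈ 3.4985e+8 - 9.6736e+5*I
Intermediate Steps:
Z = 625 (Z = ((-5)²)² = 25² = 625)
o = I*√13457 (o = √(625 - 14082) = √(-13457) = I*√13457 ≈ 116.0*I)
(-9291 + 56*(-59 + 76))*(o - 41953) = (-9291 + 56*(-59 + 76))*(I*√13457 - 41953) = (-9291 + 56*17)*(-41953 + I*√13457) = (-9291 + 952)*(-41953 + I*√13457) = -8339*(-41953 + I*√13457) = 349846067 - 8339*I*√13457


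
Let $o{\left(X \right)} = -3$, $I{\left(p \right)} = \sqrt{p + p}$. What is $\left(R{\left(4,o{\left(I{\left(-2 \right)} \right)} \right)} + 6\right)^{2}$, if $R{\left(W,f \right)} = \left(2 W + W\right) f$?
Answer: $900$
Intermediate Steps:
$I{\left(p \right)} = \sqrt{2} \sqrt{p}$ ($I{\left(p \right)} = \sqrt{2 p} = \sqrt{2} \sqrt{p}$)
$R{\left(W,f \right)} = 3 W f$
$\left(R{\left(4,o{\left(I{\left(-2 \right)} \right)} \right)} + 6\right)^{2} = \left(3 \cdot 4 \left(-3\right) + 6\right)^{2} = \left(-36 + 6\right)^{2} = \left(-30\right)^{2} = 900$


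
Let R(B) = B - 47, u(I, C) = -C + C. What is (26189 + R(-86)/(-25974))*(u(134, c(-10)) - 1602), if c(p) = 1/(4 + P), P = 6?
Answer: -60540756491/1443 ≈ -4.1955e+7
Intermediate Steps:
c(p) = ⅒ (c(p) = 1/(4 + 6) = 1/10 = ⅒)
u(I, C) = 0
R(B) = -47 + B
(26189 + R(-86)/(-25974))*(u(134, c(-10)) - 1602) = (26189 + (-47 - 86)/(-25974))*(0 - 1602) = (26189 - 133*(-1/25974))*(-1602) = (26189 + 133/25974)*(-1602) = (680233219/25974)*(-1602) = -60540756491/1443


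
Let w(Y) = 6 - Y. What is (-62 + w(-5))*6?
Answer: -306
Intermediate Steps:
(-62 + w(-5))*6 = (-62 + (6 - 1*(-5)))*6 = (-62 + (6 + 5))*6 = (-62 + 11)*6 = -51*6 = -306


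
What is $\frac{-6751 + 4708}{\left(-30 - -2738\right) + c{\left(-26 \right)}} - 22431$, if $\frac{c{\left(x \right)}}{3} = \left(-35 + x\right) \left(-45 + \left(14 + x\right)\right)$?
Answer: $- \frac{294722952}{13139} \approx -22431.0$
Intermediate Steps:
$c{\left(x \right)} = 3 \left(-35 + x\right) \left(-31 + x\right)$ ($c{\left(x \right)} = 3 \left(-35 + x\right) \left(-45 + \left(14 + x\right)\right) = 3 \left(-35 + x\right) \left(-31 + x\right)$)
$\frac{-6751 + 4708}{\left(-30 - -2738\right) + c{\left(-26 \right)}} - 22431 = \frac{-6751 + 4708}{\left(-30 - -2738\right) + \left(3255 - -5148 + 3 \left(-26\right)^{2}\right)} - 22431 = - \frac{2043}{\left(-30 + 2738\right) + \left(3255 + 5148 + 3 \cdot 676\right)} - 22431 = - \frac{2043}{2708 + \left(3255 + 5148 + 2028\right)} - 22431 = - \frac{2043}{2708 + 10431} - 22431 = - \frac{2043}{13139} - 22431 = - \frac{294722952}{13139}$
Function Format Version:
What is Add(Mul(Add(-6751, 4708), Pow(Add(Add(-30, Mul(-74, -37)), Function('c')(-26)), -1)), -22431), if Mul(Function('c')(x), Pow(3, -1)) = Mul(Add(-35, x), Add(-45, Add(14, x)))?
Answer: Rational(-294722952, 13139) ≈ -22431.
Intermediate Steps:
Function('c')(x) = Mul(3, Add(-35, x), Add(-31, x)) (Function('c')(x) = Mul(3, Mul(Add(-35, x), Add(-45, Add(14, x)))) = Mul(3, Mul(Add(-35, x), Add(-31, x))) = Mul(3, Add(-35, x), Add(-31, x)))
Add(Mul(Add(-6751, 4708), Pow(Add(Add(-30, Mul(-74, -37)), Function('c')(-26)), -1)), -22431) = Add(Mul(Add(-6751, 4708), Pow(Add(Add(-30, Mul(-74, -37)), Add(3255, Mul(-198, -26), Mul(3, Pow(-26, 2)))), -1)), -22431) = Add(Mul(-2043, Pow(Add(Add(-30, 2738), Add(3255, 5148, Mul(3, 676))), -1)), -22431) = Add(Mul(-2043, Pow(Add(2708, Add(3255, 5148, 2028)), -1)), -22431) = Add(Mul(-2043, Pow(Add(2708, 10431), -1)), -22431) = Add(Mul(-2043, Pow(13139, -1)), -22431) = Add(Mul(-2043, Rational(1, 13139)), -22431) = Add(Rational(-2043, 13139), -22431) = Rational(-294722952, 13139)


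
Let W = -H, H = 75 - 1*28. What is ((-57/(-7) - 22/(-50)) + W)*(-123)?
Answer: 826929/175 ≈ 4725.3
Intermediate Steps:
H = 47 (H = 75 - 28 = 47)
W = -47 (W = -1*47 = -47)
((-57/(-7) - 22/(-50)) + W)*(-123) = ((-57/(-7) - 22/(-50)) - 47)*(-123) = ((-57*(-1/7) - 22*(-1/50)) - 47)*(-123) = ((57/7 + 11/25) - 47)*(-123) = (1502/175 - 47)*(-123) = -6723/175*(-123) = 826929/175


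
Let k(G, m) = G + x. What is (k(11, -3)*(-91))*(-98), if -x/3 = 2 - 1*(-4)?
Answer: -62426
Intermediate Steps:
x = -18 (x = -3*(2 - 1*(-4)) = -3*(2 + 4) = -3*6 = -18)
k(G, m) = -18 + G (k(G, m) = G - 18 = -18 + G)
(k(11, -3)*(-91))*(-98) = ((-18 + 11)*(-91))*(-98) = -7*(-91)*(-98) = 637*(-98) = -62426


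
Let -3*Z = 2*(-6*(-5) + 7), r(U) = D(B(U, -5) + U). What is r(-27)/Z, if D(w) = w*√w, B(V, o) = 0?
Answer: 243*I*√3/74 ≈ 5.6877*I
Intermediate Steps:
D(w) = w^(3/2)
r(U) = U^(3/2) (r(U) = (0 + U)^(3/2) = U^(3/2))
Z = -74/3 (Z = -2*(-6*(-5) + 7)/3 = -2*(30 + 7)/3 = -2*37/3 = -⅓*74 = -74/3 ≈ -24.667)
r(-27)/Z = (-27)^(3/2)/(-74/3) = -81*I*√3*(-3/74) = 243*I*√3/74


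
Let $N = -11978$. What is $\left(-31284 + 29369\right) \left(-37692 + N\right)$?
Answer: $95118050$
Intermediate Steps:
$\left(-31284 + 29369\right) \left(-37692 + N\right) = \left(-31284 + 29369\right) \left(-37692 - 11978\right) = \left(-1915\right) \left(-49670\right) = 95118050$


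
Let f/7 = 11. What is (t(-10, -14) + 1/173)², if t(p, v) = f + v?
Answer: 118810000/29929 ≈ 3969.7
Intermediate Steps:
f = 77 (f = 7*11 = 77)
t(p, v) = 77 + v
(t(-10, -14) + 1/173)² = ((77 - 14) + 1/173)² = (63 + 1/173)² = (10900/173)² = 118810000/29929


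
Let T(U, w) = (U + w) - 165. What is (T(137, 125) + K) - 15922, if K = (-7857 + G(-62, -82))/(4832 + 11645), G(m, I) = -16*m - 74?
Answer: -260755464/16477 ≈ -15825.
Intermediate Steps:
G(m, I) = -74 - 16*m
T(U, w) = -165 + U + w
K = -6939/16477 (K = (-7857 + (-74 - 16*(-62)))/(4832 + 11645) = (-7857 + (-74 + 992))/16477 = (-7857 + 918)*(1/16477) = -6939*1/16477 = -6939/16477 ≈ -0.42113)
(T(137, 125) + K) - 15922 = ((-165 + 137 + 125) - 6939/16477) - 15922 = (97 - 6939/16477) - 15922 = 1591330/16477 - 15922 = -260755464/16477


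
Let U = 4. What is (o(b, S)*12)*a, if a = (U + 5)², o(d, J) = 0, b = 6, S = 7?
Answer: 0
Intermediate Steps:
a = 81 (a = (4 + 5)² = 9² = 81)
(o(b, S)*12)*a = (0*12)*81 = 0*81 = 0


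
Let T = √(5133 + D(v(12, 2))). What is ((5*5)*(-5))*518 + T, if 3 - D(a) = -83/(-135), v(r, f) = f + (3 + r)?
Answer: -64750 + √10399155/45 ≈ -64678.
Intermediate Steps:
v(r, f) = 3 + f + r
D(a) = 322/135 (D(a) = 3 - (-83)/(-135) = 3 - (-83)*(-1)/135 = 3 - 1*83/135 = 3 - 83/135 = 322/135)
T = √10399155/45 (T = √(5133 + 322/135) = √(693277/135) = √10399155/45 ≈ 71.662)
((5*5)*(-5))*518 + T = ((5*5)*(-5))*518 + √10399155/45 = (25*(-5))*518 + √10399155/45 = -125*518 + √10399155/45 = -64750 + √10399155/45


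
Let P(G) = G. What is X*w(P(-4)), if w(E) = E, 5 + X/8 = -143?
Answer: 4736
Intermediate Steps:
X = -1184 (X = -40 + 8*(-143) = -40 - 1144 = -1184)
X*w(P(-4)) = -1184*(-4) = 4736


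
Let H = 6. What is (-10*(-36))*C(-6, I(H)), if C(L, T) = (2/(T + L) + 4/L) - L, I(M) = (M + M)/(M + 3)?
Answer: 12360/7 ≈ 1765.7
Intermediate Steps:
I(M) = 2*M/(3 + M) (I(M) = (2*M)/(3 + M) = 2*M/(3 + M))
C(L, T) = -L + 2/(L + T) + 4/L (C(L, T) = (2/(L + T) + 4/L) - L = -L + 2/(L + T) + 4/L)
(-10*(-36))*C(-6, I(H)) = (-10*(-36))*((-1*(-6)³ + 4*(2*6/(3 + 6)) + 6*(-6) - 1*2*6/(3 + 6)*(-6)²)/((-6)*(-6 + 2*6/(3 + 6)))) = 360*(-(-1*(-216) + 4*(2*6/9) - 36 - 1*2*6/9*36)/(6*(-6 + 2*6/9))) = 360*(-(216 + 4*(2*6*(⅑)) - 36 - 1*2*6*(⅑)*36)/(6*(-6 + 2*6*(⅑)))) = 360*(-(216 + 4*(4/3) - 36 - 1*4/3*36)/(6*(-6 + 4/3))) = 360*(-(216 + 16/3 - 36 - 48)/(6*(-14/3))) = 360*(-⅙*(-3/14)*412/3) = 360*(103/21) = 12360/7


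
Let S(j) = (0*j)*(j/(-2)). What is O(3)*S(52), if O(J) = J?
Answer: 0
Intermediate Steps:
S(j) = 0 (S(j) = 0*(j*(-½)) = 0*(-j/2) = 0)
O(3)*S(52) = 3*0 = 0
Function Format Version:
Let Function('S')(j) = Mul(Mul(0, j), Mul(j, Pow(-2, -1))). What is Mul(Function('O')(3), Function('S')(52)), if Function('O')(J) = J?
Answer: 0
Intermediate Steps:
Function('S')(j) = 0 (Function('S')(j) = Mul(0, Mul(j, Rational(-1, 2))) = Mul(0, Mul(Rational(-1, 2), j)) = 0)
Mul(Function('O')(3), Function('S')(52)) = Mul(3, 0) = 0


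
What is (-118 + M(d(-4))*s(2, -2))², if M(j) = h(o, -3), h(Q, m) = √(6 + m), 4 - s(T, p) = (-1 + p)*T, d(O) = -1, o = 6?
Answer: 14224 - 2360*√3 ≈ 10136.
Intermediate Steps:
s(T, p) = 4 - T*(-1 + p) (s(T, p) = 4 - (-1 + p)*T = 4 - T*(-1 + p))
M(j) = √3 (M(j) = √(6 - 3) = √3)
(-118 + M(d(-4))*s(2, -2))² = (-118 + √3*(4 + 2 - 1*2*(-2)))² = (-118 + √3*(4 + 2 + 4))² = (-118 + √3*10)² = (-118 + 10*√3)²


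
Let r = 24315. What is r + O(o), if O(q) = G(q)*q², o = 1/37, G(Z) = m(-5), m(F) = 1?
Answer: 33287236/1369 ≈ 24315.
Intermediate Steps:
G(Z) = 1
o = 1/37 ≈ 0.027027
O(q) = q² (O(q) = 1*q² = q²)
r + O(o) = 24315 + (1/37)² = 24315 + 1/1369 = 33287236/1369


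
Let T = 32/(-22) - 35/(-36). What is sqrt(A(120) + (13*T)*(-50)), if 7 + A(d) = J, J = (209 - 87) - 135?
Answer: sqrt(1278530)/66 ≈ 17.132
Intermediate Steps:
J = -13 (J = 122 - 135 = -13)
T = -191/396 (T = 32*(-1/22) - 35*(-1/36) = -16/11 + 35/36 = -191/396 ≈ -0.48232)
A(d) = -20 (A(d) = -7 - 13 = -20)
sqrt(A(120) + (13*T)*(-50)) = sqrt(-20 + (13*(-191/396))*(-50)) = sqrt(-20 - 2483/396*(-50)) = sqrt(-20 + 62075/198) = sqrt(58115/198) = sqrt(1278530)/66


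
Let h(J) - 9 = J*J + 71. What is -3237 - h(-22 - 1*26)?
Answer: -5621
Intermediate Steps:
h(J) = 80 + J² (h(J) = 9 + (J*J + 71) = 9 + (J² + 71) = 9 + (71 + J²) = 80 + J²)
-3237 - h(-22 - 1*26) = -3237 - (80 + (-22 - 1*26)²) = -3237 - (80 + (-22 - 26)²) = -3237 - (80 + (-48)²) = -3237 - (80 + 2304) = -3237 - 1*2384 = -3237 - 2384 = -5621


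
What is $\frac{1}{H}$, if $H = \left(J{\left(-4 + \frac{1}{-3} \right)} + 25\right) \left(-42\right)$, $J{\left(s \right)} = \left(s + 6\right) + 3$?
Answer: $- \frac{1}{1246} \approx -0.00080257$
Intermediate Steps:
$J{\left(s \right)} = 9 + s$ ($J{\left(s \right)} = \left(6 + s\right) + 3 = 9 + s$)
$H = -1246$ ($H = \left(\left(9 - \left(4 - \frac{1}{-3}\right)\right) + 25\right) \left(-42\right) = \left(\left(9 - \frac{13}{3}\right) + 25\right) \left(-42\right) = \left(\frac{14}{3} + 25\right) \left(-42\right) = \frac{89}{3} \left(-42\right) = -1246$)
$\frac{1}{H} = \frac{1}{-1246} = - \frac{1}{1246}$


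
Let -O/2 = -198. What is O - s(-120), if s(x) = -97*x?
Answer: -11244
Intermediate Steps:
O = 396 (O = -2*(-198) = 396)
O - s(-120) = 396 - (-97)*(-120) = 396 - 1*11640 = 396 - 11640 = -11244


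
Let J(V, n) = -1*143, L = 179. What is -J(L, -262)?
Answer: 143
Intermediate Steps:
J(V, n) = -143
-J(L, -262) = -1*(-143) = 143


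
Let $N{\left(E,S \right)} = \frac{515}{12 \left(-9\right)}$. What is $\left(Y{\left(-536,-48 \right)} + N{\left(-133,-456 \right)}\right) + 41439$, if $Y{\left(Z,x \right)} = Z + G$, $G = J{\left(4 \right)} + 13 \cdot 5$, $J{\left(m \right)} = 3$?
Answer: $\frac{4424353}{108} \approx 40966.0$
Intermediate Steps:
$N{\left(E,S \right)} = - \frac{515}{108}$ ($N{\left(E,S \right)} = \frac{515}{-108} = 515 \left(- \frac{1}{108}\right) = - \frac{515}{108}$)
$G = 68$ ($G = 3 + 13 \cdot 5 = 3 + 65 = 68$)
$Y{\left(Z,x \right)} = 68 + Z$ ($Y{\left(Z,x \right)} = Z + 68 = 68 + Z$)
$\left(Y{\left(-536,-48 \right)} + N{\left(-133,-456 \right)}\right) + 41439 = \left(\left(68 - 536\right) - \frac{515}{108}\right) + 41439 = \left(-468 - \frac{515}{108}\right) + 41439 = - \frac{51059}{108} + 41439 = \frac{4424353}{108}$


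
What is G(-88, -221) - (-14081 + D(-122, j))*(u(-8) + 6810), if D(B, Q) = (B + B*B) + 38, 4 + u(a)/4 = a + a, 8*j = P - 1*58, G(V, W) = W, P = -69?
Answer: -4839091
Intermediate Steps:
j = -127/8 (j = (-69 - 1*58)/8 = (-69 - 58)/8 = (⅛)*(-127) = -127/8 ≈ -15.875)
u(a) = -16 + 8*a (u(a) = -16 + 4*(a + a) = -16 + 4*(2*a) = -16 + 8*a)
D(B, Q) = 38 + B + B² (D(B, Q) = (B + B²) + 38 = 38 + B + B²)
G(-88, -221) - (-14081 + D(-122, j))*(u(-8) + 6810) = -221 - (-14081 + (38 - 122 + (-122)²))*((-16 + 8*(-8)) + 6810) = -221 - (-14081 + (38 - 122 + 14884))*((-16 - 64) + 6810) = -221 - (-14081 + 14800)*(-80 + 6810) = -221 - 719*6730 = -221 - 1*4838870 = -221 - 4838870 = -4839091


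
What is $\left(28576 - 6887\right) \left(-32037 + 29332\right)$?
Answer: $-58668745$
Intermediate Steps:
$\left(28576 - 6887\right) \left(-32037 + 29332\right) = 21689 \left(-2705\right) = -58668745$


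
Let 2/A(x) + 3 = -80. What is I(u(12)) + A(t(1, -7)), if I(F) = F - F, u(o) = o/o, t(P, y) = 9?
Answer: -2/83 ≈ -0.024096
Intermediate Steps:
u(o) = 1
I(F) = 0
A(x) = -2/83 (A(x) = 2/(-3 - 80) = 2/(-83) = 2*(-1/83) = -2/83)
I(u(12)) + A(t(1, -7)) = 0 - 2/83 = -2/83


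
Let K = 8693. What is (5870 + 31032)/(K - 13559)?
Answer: -18451/2433 ≈ -7.5836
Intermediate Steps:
(5870 + 31032)/(K - 13559) = (5870 + 31032)/(8693 - 13559) = 36902/(-4866) = 36902*(-1/4866) = -18451/2433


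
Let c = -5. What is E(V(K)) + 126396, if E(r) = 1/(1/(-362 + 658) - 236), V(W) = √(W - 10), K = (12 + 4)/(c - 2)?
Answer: 8829392284/69855 ≈ 1.2640e+5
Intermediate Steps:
K = -16/7 (K = (12 + 4)/(-5 - 2) = 16/(-7) = 16*(-⅐) = -16/7 ≈ -2.2857)
V(W) = √(-10 + W)
E(r) = -296/69855 (E(r) = 1/(1/296 - 236) = 1/(-69855/296) = -296/69855)
E(V(K)) + 126396 = -296/69855 + 126396 = 8829392284/69855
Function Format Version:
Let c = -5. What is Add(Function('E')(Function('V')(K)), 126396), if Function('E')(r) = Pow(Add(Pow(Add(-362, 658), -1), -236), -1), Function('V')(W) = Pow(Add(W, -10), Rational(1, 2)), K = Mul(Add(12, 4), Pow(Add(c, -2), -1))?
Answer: Rational(8829392284, 69855) ≈ 1.2640e+5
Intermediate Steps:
K = Rational(-16, 7) (K = Mul(Add(12, 4), Pow(Add(-5, -2), -1)) = Mul(16, Pow(-7, -1)) = Mul(16, Rational(-1, 7)) = Rational(-16, 7) ≈ -2.2857)
Function('V')(W) = Pow(Add(-10, W), Rational(1, 2))
Function('E')(r) = Rational(-296, 69855) (Function('E')(r) = Pow(Add(Pow(296, -1), -236), -1) = Pow(Add(Rational(1, 296), -236), -1) = Pow(Rational(-69855, 296), -1) = Rational(-296, 69855))
Add(Function('E')(Function('V')(K)), 126396) = Add(Rational(-296, 69855), 126396) = Rational(8829392284, 69855)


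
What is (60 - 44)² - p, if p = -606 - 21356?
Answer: 22218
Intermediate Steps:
p = -21962
(60 - 44)² - p = (60 - 44)² - 1*(-21962) = 16² + 21962 = 256 + 21962 = 22218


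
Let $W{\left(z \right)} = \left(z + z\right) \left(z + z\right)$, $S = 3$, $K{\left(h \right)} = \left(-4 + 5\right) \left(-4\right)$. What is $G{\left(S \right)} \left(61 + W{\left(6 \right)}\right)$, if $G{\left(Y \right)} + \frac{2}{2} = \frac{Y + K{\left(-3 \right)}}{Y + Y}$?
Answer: $- \frac{1435}{6} \approx -239.17$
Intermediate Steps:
$K{\left(h \right)} = -4$ ($K{\left(h \right)} = 1 \left(-4\right) = -4$)
$W{\left(z \right)} = 4 z^{2}$ ($W{\left(z \right)} = 2 z 2 z = 4 z^{2}$)
$G{\left(Y \right)} = -1 + \frac{-4 + Y}{2 Y}$ ($G{\left(Y \right)} = -1 + \frac{Y - 4}{Y + Y} = -1 + \frac{-4 + Y}{2 Y}$)
$G{\left(S \right)} \left(61 + W{\left(6 \right)}\right) = \frac{-4 - 3}{2 \cdot 3} \left(61 + 4 \cdot 6^{2}\right) = \frac{1}{2} \cdot \frac{1}{3} \left(-4 - 3\right) \left(61 + 4 \cdot 36\right) = \frac{1}{2} \cdot \frac{1}{3} \left(-7\right) \left(61 + 144\right) = \left(- \frac{7}{6}\right) 205 = - \frac{1435}{6}$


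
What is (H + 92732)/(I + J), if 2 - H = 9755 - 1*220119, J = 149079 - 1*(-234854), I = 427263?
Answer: 151549/405598 ≈ 0.37364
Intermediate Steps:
J = 383933 (J = 149079 + 234854 = 383933)
H = 210366 (H = 2 - (9755 - 1*220119) = 2 - (9755 - 220119) = 2 - 1*(-210364) = 2 + 210364 = 210366)
(H + 92732)/(I + J) = (210366 + 92732)/(427263 + 383933) = 303098/811196 = 303098*(1/811196) = 151549/405598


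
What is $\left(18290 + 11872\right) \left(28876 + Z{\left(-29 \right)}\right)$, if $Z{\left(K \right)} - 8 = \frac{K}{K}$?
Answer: $871229370$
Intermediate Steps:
$Z{\left(K \right)} = 9$ ($Z{\left(K \right)} = 8 + \frac{K}{K} = 8 + 1 = 9$)
$\left(18290 + 11872\right) \left(28876 + Z{\left(-29 \right)}\right) = \left(18290 + 11872\right) \left(28876 + 9\right) = 30162 \cdot 28885 = 871229370$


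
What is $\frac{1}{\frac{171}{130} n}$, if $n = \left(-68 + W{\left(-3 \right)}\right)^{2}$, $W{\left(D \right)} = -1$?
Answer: $\frac{130}{814131} \approx 0.00015968$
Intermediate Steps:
$n = 4761$ ($n = \left(-68 - 1\right)^{2} = \left(-69\right)^{2} = 4761$)
$\frac{1}{\frac{171}{130} n} = \frac{1}{\frac{171}{130} \cdot 4761} = \frac{1}{\frac{814131}{130}} = \frac{130}{814131}$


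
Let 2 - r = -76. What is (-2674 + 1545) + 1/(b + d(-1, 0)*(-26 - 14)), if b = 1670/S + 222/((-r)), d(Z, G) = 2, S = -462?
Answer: -293138821/259642 ≈ -1129.0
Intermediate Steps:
r = 78 (r = 2 - 1*(-76) = 2 + 76 = 78)
b = -19402/3003 (b = 1670/(-462) + 222/((-1*78)) = 1670*(-1/462) + 222/(-78) = -835/231 + 222*(-1/78) = -835/231 - 37/13 = -19402/3003 ≈ -6.4609)
(-2674 + 1545) + 1/(b + d(-1, 0)*(-26 - 14)) = (-2674 + 1545) + 1/(-19402/3003 + 2*(-26 - 14)) = -1129 + 1/(-19402/3003 + 2*(-40)) = -1129 + 1/(-19402/3003 - 80) = -1129 + 1/(-259642/3003) = -1129 - 3003/259642 = -293138821/259642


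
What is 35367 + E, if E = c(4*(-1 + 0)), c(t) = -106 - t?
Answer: 35265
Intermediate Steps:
E = -102 (E = -106 - 4*(-1 + 0) = -106 - 4*(-1) = -106 - 1*(-4) = -106 + 4 = -102)
35367 + E = 35367 - 102 = 35265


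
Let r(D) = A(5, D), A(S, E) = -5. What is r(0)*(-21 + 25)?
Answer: -20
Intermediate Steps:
r(D) = -5
r(0)*(-21 + 25) = -5*(-21 + 25) = -5*4 = -20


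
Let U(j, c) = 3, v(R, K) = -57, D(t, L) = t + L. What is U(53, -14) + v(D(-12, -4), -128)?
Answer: -54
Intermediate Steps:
D(t, L) = L + t
U(53, -14) + v(D(-12, -4), -128) = 3 - 57 = -54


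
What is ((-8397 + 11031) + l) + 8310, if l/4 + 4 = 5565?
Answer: 33188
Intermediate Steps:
l = 22244 (l = -16 + 4*5565 = -16 + 22260 = 22244)
((-8397 + 11031) + l) + 8310 = ((-8397 + 11031) + 22244) + 8310 = (2634 + 22244) + 8310 = 24878 + 8310 = 33188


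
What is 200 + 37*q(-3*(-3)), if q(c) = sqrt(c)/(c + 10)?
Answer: 3911/19 ≈ 205.84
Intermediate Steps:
q(c) = sqrt(c)/(10 + c)
200 + 37*q(-3*(-3)) = 200 + 37*(sqrt(-3*(-3))/(10 - 3*(-3))) = 200 + 37*(sqrt(9)/(10 + 9)) = 200 + 37*(3/19) = 200 + 111/19 = 3911/19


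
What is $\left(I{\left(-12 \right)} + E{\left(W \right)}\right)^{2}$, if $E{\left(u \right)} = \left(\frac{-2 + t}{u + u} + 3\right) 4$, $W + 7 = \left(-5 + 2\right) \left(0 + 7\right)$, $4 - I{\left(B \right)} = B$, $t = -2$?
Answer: $\frac{39204}{49} \approx 800.08$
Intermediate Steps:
$I{\left(B \right)} = 4 - B$
$W = -28$ ($W = -7 + \left(-5 + 2\right) \left(0 + 7\right) = -7 - 21 = -28$)
$E{\left(u \right)} = 12 - \frac{8}{u}$ ($E{\left(u \right)} = \left(\frac{-2 - 2}{u + u} + 3\right) 4 = \left(- \frac{4}{2 u} + 3\right) 4 = \left(- 4 \frac{1}{2 u} + 3\right) 4 = \left(- \frac{2}{u} + 3\right) 4 = \left(3 - \frac{2}{u}\right) 4 = 12 - \frac{8}{u}$)
$\left(I{\left(-12 \right)} + E{\left(W \right)}\right)^{2} = \left(\left(4 - -12\right) + \left(12 - \frac{8}{-28}\right)\right)^{2} = \left(\left(4 + 12\right) + \left(12 - - \frac{2}{7}\right)\right)^{2} = \left(16 + \left(12 + \frac{2}{7}\right)\right)^{2} = \left(16 + \frac{86}{7}\right)^{2} = \left(\frac{198}{7}\right)^{2} = \frac{39204}{49}$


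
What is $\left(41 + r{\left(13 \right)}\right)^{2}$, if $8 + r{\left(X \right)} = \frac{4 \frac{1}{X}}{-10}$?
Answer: $\frac{4592449}{4225} \approx 1087.0$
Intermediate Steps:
$r{\left(X \right)} = -8 - \frac{2}{5 X}$ ($r{\left(X \right)} = -8 + \frac{4 \frac{1}{X}}{-10} = -8 + \frac{4}{X} \left(- \frac{1}{10}\right) = -8 - \frac{2}{5 X}$)
$\left(41 + r{\left(13 \right)}\right)^{2} = \left(41 - \left(8 + \frac{2}{5 \cdot 13}\right)\right)^{2} = \left(41 - \frac{522}{65}\right)^{2} = \left(\frac{2143}{65}\right)^{2} = \frac{4592449}{4225}$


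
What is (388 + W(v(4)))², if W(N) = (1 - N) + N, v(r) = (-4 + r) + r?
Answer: 151321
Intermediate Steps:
v(r) = -4 + 2*r
W(N) = 1
(388 + W(v(4)))² = (388 + 1)² = 389² = 151321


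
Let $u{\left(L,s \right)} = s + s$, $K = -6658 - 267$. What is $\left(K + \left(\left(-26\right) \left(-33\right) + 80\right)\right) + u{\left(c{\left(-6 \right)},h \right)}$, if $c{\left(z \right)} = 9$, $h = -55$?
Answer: $-6097$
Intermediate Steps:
$K = -6925$
$u{\left(L,s \right)} = 2 s$
$\left(K + \left(\left(-26\right) \left(-33\right) + 80\right)\right) + u{\left(c{\left(-6 \right)},h \right)} = \left(-6925 + \left(\left(-26\right) \left(-33\right) + 80\right)\right) + 2 \left(-55\right) = \left(-6925 + \left(858 + 80\right)\right) - 110 = \left(-6925 + 938\right) - 110 = -5987 - 110 = -6097$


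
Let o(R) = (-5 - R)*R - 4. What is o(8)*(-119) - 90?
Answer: 12762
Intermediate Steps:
o(R) = -4 + R*(-5 - R) (o(R) = R*(-5 - R) - 4 = -4 + R*(-5 - R))
o(8)*(-119) - 90 = (-4 - 1*8² - 5*8)*(-119) - 90 = (-4 - 1*64 - 40)*(-119) - 90 = (-4 - 64 - 40)*(-119) - 90 = -108*(-119) - 90 = 12852 - 90 = 12762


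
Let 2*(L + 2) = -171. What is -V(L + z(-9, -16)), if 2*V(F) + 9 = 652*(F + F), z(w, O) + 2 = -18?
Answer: 140189/2 ≈ 70095.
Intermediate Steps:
L = -175/2 (L = -2 + (½)*(-171) = -2 - 171/2 = -175/2 ≈ -87.500)
z(w, O) = -20 (z(w, O) = -2 - 18 = -20)
V(F) = -9/2 + 652*F (V(F) = -9/2 + (652*(F + F))/2 = -9/2 + (652*(2*F))/2 = -9/2 + (1304*F)/2 = -9/2 + 652*F)
-V(L + z(-9, -16)) = -(-9/2 + 652*(-175/2 - 20)) = -(-9/2 + 652*(-215/2)) = -(-9/2 - 70090) = -1*(-140189/2) = 140189/2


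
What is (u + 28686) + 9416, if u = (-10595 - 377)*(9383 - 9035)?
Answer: -3780154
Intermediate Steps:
u = -3818256 (u = -10972*348 = -3818256)
(u + 28686) + 9416 = (-3818256 + 28686) + 9416 = -3789570 + 9416 = -3780154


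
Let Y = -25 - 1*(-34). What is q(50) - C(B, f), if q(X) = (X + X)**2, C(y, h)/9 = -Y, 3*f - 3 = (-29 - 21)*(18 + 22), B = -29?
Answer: 10081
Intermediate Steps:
f = -1997/3 (f = 1 + ((-29 - 21)*(18 + 22))/3 = 1 + (-50*40)/3 = 1 + (1/3)*(-2000) = 1 - 2000/3 = -1997/3 ≈ -665.67)
Y = 9 (Y = -25 + 34 = 9)
C(y, h) = -81 (C(y, h) = 9*(-1*9) = 9*(-9) = -81)
q(X) = 4*X**2 (q(X) = (2*X)**2 = 4*X**2)
q(50) - C(B, f) = 4*50**2 - 1*(-81) = 4*2500 + 81 = 10000 + 81 = 10081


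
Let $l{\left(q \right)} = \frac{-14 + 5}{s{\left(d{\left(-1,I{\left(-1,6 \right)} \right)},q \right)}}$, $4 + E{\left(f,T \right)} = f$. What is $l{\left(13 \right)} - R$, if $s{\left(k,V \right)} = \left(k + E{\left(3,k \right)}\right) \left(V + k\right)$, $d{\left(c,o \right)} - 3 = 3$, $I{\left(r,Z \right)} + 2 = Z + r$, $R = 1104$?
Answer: $- \frac{104889}{95} \approx -1104.1$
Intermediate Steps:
$E{\left(f,T \right)} = -4 + f$
$I{\left(r,Z \right)} = -2 + Z + r$ ($I{\left(r,Z \right)} = -2 + \left(Z + r\right) = -2 + Z + r$)
$d{\left(c,o \right)} = 6$ ($d{\left(c,o \right)} = 3 + 3 = 6$)
$s{\left(k,V \right)} = \left(-1 + k\right) \left(V + k\right)$ ($s{\left(k,V \right)} = \left(k + \left(-4 + 3\right)\right) \left(V + k\right) = \left(k - 1\right) \left(V + k\right) = \left(-1 + k\right) \left(V + k\right)$)
$l{\left(q \right)} = - \frac{9}{30 + 5 q}$ ($l{\left(q \right)} = \frac{-14 + 5}{6^{2} - q - 6 + q 6} = - \frac{9}{36 - q - 6 + 6 q} = - \frac{9}{30 + 5 q}$)
$l{\left(13 \right)} - R = - \frac{9}{30 + 5 \cdot 13} - 1104 = - \frac{9}{30 + 65} - 1104 = - \frac{9}{95} - 1104 = - \frac{104889}{95}$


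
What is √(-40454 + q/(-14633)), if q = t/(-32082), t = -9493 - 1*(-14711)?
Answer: 7*I*√45487808375140571541/234727953 ≈ 201.13*I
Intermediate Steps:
t = 5218 (t = -9493 + 14711 = 5218)
q = -2609/16041 (q = 5218/(-32082) = 5218*(-1/32082) = -2609/16041 ≈ -0.16265)
√(-40454 + q/(-14633)) = √(-40454 - 2609/16041/(-14633)) = √(-40454 - 2609/16041*(-1/14633)) = √(-40454 + 2609/234727953) = √(-9495684608053/234727953) = 7*I*√45487808375140571541/234727953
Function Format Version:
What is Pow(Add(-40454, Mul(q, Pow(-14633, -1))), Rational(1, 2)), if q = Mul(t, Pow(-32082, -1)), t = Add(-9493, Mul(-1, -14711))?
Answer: Mul(Rational(7, 234727953), I, Pow(45487808375140571541, Rational(1, 2))) ≈ Mul(201.13, I)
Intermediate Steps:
t = 5218 (t = Add(-9493, 14711) = 5218)
q = Rational(-2609, 16041) (q = Mul(5218, Pow(-32082, -1)) = Mul(5218, Rational(-1, 32082)) = Rational(-2609, 16041) ≈ -0.16265)
Pow(Add(-40454, Mul(q, Pow(-14633, -1))), Rational(1, 2)) = Pow(Add(-40454, Mul(Rational(-2609, 16041), Pow(-14633, -1))), Rational(1, 2)) = Pow(Add(-40454, Mul(Rational(-2609, 16041), Rational(-1, 14633))), Rational(1, 2)) = Pow(Add(-40454, Rational(2609, 234727953)), Rational(1, 2)) = Pow(Rational(-9495684608053, 234727953), Rational(1, 2)) = Mul(Rational(7, 234727953), I, Pow(45487808375140571541, Rational(1, 2)))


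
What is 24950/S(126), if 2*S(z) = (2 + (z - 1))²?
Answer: 49900/16129 ≈ 3.0938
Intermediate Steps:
S(z) = (1 + z)²/2 (S(z) = (2 + (z - 1))²/2 = (2 + (-1 + z))²/2 = (1 + z)²/2)
24950/S(126) = 24950/(((1 + 126)²/2)) = 24950/(((½)*127²)) = 24950/(((½)*16129)) = 24950/(16129/2) = 24950*(2/16129) = 49900/16129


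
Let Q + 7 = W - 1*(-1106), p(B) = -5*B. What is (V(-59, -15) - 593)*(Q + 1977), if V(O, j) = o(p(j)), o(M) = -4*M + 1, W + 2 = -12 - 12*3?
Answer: -2699192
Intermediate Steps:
W = -50 (W = -2 + (-12 - 12*3) = -2 + (-12 - 36) = -2 - 48 = -50)
o(M) = 1 - 4*M
V(O, j) = 1 + 20*j (V(O, j) = 1 - (-20)*j = 1 + 20*j)
Q = 1049 (Q = -7 + (-50 - 1*(-1106)) = -7 + (-50 + 1106) = -7 + 1056 = 1049)
(V(-59, -15) - 593)*(Q + 1977) = ((1 + 20*(-15)) - 593)*(1049 + 1977) = ((1 - 300) - 593)*3026 = (-299 - 593)*3026 = -892*3026 = -2699192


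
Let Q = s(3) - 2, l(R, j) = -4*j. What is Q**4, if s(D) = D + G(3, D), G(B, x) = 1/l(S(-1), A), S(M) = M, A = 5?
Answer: 130321/160000 ≈ 0.81451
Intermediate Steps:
G(B, x) = -1/20 (G(B, x) = 1/(-4*5) = 1/(-20) = -1/20)
s(D) = -1/20 + D (s(D) = D - 1/20 = -1/20 + D)
Q = 19/20 (Q = (-1/20 + 3) - 2 = 59/20 - 2 = 19/20 ≈ 0.95000)
Q**4 = (19/20)**4 = 130321/160000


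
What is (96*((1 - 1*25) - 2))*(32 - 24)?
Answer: -19968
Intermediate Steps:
(96*((1 - 1*25) - 2))*(32 - 24) = (96*((1 - 25) - 2))*8 = (96*(-24 - 2))*8 = (96*(-26))*8 = -2496*8 = -19968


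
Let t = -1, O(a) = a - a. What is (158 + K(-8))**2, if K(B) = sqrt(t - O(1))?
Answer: (158 + I)**2 ≈ 24963.0 + 316.0*I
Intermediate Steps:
O(a) = 0
K(B) = I (K(B) = sqrt(-1 - 1*0) = sqrt(-1 + 0) = sqrt(-1) = I)
(158 + K(-8))**2 = (158 + I)**2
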